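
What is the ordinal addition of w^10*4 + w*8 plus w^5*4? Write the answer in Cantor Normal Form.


Ordinal addition (w^10*4 + w*8) + w^5*4:
alpha's leading term has exponent 10 > beta's exponent 5, so it survives.
alpha's tail term has exponent 1 < beta's exponent 5, so it is absorbed by beta.
In ordinal addition, any term followed by a strictly larger-exponent term is absorbed.
Result = w^10*4 + w^5*4

w^10*4 + w^5*4


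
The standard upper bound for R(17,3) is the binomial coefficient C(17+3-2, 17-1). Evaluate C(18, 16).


R(17,3) <= C(17+3-2, 17-1) = C(18, 16)
C(18, 16) = 18! / (16! * 2!)
= 153

153


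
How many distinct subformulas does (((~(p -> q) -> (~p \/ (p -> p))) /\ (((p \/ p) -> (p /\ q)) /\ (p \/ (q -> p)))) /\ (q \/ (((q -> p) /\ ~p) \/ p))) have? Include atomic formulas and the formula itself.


Formula: (((~(p -> q) -> (~p \/ (p -> p))) /\ (((p \/ p) -> (p /\ q)) /\ (p \/ (q -> p)))) /\ (q \/ (((q -> p) /\ ~p) \/ p)))
Subformulas found:
  1. q
  2. p
  3. ~p
  4. (p \/ p)
  5. (p /\ q)
  6. (q -> p)
  7. (p -> p)
  8. (p -> q)
  9. ~(p -> q)
  10. (p \/ (q -> p))
  11. (~p \/ (p -> p))
  12. ((q -> p) /\ ~p)
  13. ((p \/ p) -> (p /\ q))
  14. (((q -> p) /\ ~p) \/ p)
  15. (q \/ (((q -> p) /\ ~p) \/ p))
  16. (~(p -> q) -> (~p \/ (p -> p)))
  17. (((p \/ p) -> (p /\ q)) /\ (p \/ (q -> p)))
  18. ((~(p -> q) -> (~p \/ (p -> p))) /\ (((p \/ p) -> (p /\ q)) /\ (p \/ (q -> p))))
  19. (((~(p -> q) -> (~p \/ (p -> p))) /\ (((p \/ p) -> (p /\ q)) /\ (p \/ (q -> p)))) /\ (q \/ (((q -> p) /\ ~p) \/ p)))
Total distinct subformulas = 19

19


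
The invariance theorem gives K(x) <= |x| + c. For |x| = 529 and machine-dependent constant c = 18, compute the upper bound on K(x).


K(x) <= |x| + c = 529 + 18 = 547

547


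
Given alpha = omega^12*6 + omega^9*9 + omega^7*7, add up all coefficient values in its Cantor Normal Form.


CNF: omega^12*6 + omega^9*9 + omega^7*7
Coefficients: 6 + 9 + 7 = 22

22


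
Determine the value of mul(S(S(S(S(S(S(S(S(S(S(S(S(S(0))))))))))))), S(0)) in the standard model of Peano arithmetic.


mul(S^13(0), S^1(0)):
S^13(0) = 13
S^1(0) = 1
13 * 1 = 13

13


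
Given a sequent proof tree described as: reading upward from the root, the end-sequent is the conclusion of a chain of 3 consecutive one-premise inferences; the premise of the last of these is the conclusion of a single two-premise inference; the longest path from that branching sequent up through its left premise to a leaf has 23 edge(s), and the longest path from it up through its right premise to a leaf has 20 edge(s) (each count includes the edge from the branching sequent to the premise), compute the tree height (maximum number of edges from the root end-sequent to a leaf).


Longest path through the left premise: 23 edges (measured from the branching sequent)
Longest path through the right premise: 20 edges
Height of the subtree rooted at the branching sequent: max(23, 20) = 23
The branching sequent sits 3 edges above the root (the chain of one-premise inferences), so height = 23 + 3 = 26

26


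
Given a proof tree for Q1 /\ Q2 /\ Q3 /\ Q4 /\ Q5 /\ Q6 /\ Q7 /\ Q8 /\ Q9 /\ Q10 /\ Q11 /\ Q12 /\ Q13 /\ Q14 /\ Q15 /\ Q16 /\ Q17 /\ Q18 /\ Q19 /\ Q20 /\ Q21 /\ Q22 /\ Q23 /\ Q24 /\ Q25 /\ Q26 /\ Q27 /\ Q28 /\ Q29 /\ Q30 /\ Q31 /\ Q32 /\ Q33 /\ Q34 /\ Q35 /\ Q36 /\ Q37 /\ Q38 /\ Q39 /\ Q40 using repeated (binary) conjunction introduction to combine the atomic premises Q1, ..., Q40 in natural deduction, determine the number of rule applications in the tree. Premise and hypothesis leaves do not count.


The target conjunction has 40 conjuncts, i.e. 39 binary /\ connectives.
Each conjunction-intro joins two pieces, so 40 atoms require 40-1 = 39 applications.
Total inference nodes = 39

39


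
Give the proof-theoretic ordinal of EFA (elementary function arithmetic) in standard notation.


The proof-theoretic ordinal of EFA (elementary function arithmetic) is a standard result in ordinal analysis.
This ordinal is the supremum of order types of primitive recursive well-orderings
that the theory can prove to be well-ordered.
For EFA (elementary function arithmetic), the proof-theoretic ordinal is omega^3.

omega^3


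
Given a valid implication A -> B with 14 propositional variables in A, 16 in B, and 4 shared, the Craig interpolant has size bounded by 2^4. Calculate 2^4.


Shared atoms = 4
Craig interpolant size bound = 2^4
= 16

16


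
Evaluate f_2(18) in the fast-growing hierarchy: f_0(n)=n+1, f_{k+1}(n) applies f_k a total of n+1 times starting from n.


f_2(18) = f_1^19(18)
f_1(m) = 2m + 1.
Iterating: f_1^k(n) = 2^k*(n+1) - 1.
f_2(18) = 2^19*(18+1) - 1 = 524288*19 - 1 = 9961471

9961471


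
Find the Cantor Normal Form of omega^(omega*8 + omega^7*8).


omega^(omega*8 + omega^7*8):
In ordinal addition a term is absorbed by a following term of strictly larger exponent: 1 < 7, so omega*8 + omega^7*8 = omega^7*8.
omega raised to a CNF ordinal is a single CNF term: Result = omega^(omega^7*8)

omega^(omega^7*8)


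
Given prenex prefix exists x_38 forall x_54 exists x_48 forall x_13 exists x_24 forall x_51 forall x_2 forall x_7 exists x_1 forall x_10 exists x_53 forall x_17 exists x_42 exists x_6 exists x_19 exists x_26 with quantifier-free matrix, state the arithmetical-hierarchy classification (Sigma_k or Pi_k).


Leading quantifier is exists, so the class is Sigma.
Number of quantifier blocks = alternations + 1 = 10 + 1 = 11.
Classification: Sigma_11

Sigma_11


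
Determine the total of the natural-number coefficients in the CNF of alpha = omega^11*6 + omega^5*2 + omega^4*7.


CNF: omega^11*6 + omega^5*2 + omega^4*7
Coefficients: 6 + 2 + 7 = 15

15


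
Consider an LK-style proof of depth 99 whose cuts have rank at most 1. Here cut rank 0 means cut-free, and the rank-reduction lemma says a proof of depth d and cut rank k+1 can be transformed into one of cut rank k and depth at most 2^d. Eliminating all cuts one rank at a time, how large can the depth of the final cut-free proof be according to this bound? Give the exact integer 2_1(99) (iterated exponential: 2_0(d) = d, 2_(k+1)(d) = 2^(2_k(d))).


Each rank reduction sends depth d to at most 2^d; cut rank r needs r reductions.
2_0(99) = 99
2_1(99) = 2^99 = 633825300114114700748351602688
Cut-free depth bound = 633825300114114700748351602688

633825300114114700748351602688


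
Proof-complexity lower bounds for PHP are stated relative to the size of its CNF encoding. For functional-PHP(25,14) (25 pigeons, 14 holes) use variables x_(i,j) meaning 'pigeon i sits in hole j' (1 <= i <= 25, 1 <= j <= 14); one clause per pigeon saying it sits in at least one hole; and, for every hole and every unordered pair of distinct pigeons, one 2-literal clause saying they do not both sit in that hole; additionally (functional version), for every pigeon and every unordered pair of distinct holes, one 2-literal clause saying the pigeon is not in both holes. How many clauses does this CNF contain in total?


functional-PHP(25,14): 25 pigeons, 14 holes, 25*14 = 350 variables.
- pigeon clauses: one per pigeon -> 25 clauses
- hole clauses: 14 holes * C(25,2) = 14 * 300 -> 4200 clauses
- functional clauses: 25 pigeons * C(14,2) = 25 * 91 -> 2275 clauses
Total clauses = 25 + 4200 + 2275 = 6500

6500


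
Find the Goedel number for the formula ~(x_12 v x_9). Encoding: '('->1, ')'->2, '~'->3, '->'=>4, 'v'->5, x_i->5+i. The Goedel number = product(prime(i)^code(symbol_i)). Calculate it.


Formula: ~(x_12 v x_9)
Symbol codes: [3, 1, 17, 5, 14, 2]
Primes: [2, 3, 5, 7, 11, 13]
p_1^3 = 2^3 = 8
p_2^1 = 3^1 = 3
p_3^17 = 5^17 = 762939453125
p_4^5 = 7^5 = 16807
p_5^14 = 11^14 = 379749833583241
p_6^2 = 13^2 = 169
Product = 19750396207812502831475830078125000

19750396207812502831475830078125000


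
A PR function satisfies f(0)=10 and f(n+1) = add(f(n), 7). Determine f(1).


f(0) = 10
f(1) = add(f(0), 7) = add(10, 7) = 17


17


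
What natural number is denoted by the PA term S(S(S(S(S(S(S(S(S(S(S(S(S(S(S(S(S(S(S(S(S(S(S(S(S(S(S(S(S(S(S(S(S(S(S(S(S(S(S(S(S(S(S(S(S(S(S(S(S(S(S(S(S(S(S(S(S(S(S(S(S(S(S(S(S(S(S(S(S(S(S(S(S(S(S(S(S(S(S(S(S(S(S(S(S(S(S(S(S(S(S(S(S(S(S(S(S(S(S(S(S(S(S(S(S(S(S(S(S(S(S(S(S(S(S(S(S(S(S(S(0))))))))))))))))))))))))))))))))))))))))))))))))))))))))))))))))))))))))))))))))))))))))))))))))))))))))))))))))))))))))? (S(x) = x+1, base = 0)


Counting successors applied to 0:
120 applications of S to 0 = 120

120


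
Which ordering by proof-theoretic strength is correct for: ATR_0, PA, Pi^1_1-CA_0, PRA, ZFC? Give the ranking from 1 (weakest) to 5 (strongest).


Ordering by consistency strength:
1. PRA
2. PA
3. ATR_0
4. Pi^1_1-CA_0
5. ZFC


ATR_0=3, PA=2, Pi^1_1-CA_0=4, PRA=1, ZFC=5


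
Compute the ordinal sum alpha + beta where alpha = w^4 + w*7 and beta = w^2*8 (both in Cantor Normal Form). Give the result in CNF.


Ordinal addition (w^4 + w*7) + w^2*8:
alpha's leading term has exponent 4 > beta's exponent 2, so it survives.
alpha's tail term has exponent 1 < beta's exponent 2, so it is absorbed by beta.
In ordinal addition, any term followed by a strictly larger-exponent term is absorbed.
Result = w^4 + w^2*8

w^4 + w^2*8


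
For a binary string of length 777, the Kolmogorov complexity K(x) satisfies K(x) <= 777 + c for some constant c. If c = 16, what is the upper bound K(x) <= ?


K(x) <= |x| + c = 777 + 16 = 793

793


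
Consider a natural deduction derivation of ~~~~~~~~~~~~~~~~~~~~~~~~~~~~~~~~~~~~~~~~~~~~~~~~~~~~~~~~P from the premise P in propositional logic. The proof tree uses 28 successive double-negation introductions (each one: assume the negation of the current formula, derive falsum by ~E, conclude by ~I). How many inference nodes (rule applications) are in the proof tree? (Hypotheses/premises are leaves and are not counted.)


Each double-negation introduction (from C infer ~~C) uses 2 inference nodes: one ~E (C and ~C give falsum) and one ~I (discharge ~C).
28 double negations = 28 * 2 = 56 inference nodes.

56


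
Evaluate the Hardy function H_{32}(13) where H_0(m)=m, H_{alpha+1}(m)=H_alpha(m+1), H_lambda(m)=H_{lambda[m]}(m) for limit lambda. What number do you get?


H_32(13):
For finite ordinals k, H_k(n) = n + k (each successor step adds 1).
H_32(13) = 13 + 32 = 45

45


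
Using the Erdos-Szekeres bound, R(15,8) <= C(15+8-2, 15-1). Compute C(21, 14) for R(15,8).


R(15,8) <= C(15+8-2, 15-1) = C(21, 14)
C(21, 14) = 21! / (14! * 7!)
= 116280

116280


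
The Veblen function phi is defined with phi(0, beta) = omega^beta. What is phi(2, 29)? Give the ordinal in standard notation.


phi(2, 29):
phi(2, beta) = zeta_beta (the beta-th zeta number, fixed point of epsilon).
phi(2, 29) = zeta_29

zeta_29


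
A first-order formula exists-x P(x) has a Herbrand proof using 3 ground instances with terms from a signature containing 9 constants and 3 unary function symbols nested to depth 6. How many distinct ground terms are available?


Herbrand terms by depth:
Depth 0: 9 constants
Depth 1: 27 new terms (running total: 36)
Depth 2: 81 new terms (running total: 117)
Depth 3: 243 new terms (running total: 360)
Depth 4: 729 new terms (running total: 1089)
Depth 5: 2187 new terms (running total: 3276)
Depth 6: 6561 new terms (running total: 9837)
Total distinct ground terms = 9837

9837


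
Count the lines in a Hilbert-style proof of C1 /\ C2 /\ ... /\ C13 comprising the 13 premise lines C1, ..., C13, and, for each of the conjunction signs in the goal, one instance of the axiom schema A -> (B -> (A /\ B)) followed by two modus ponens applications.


Conjoining 13 premises:
- 13 premise lines
- the goal has 12 conjunction signs; each costs 1 axiom instance + 2 MP = 3 lines: 3 * 12 = 36
Total = 13 + 36 = 49 lines.

49


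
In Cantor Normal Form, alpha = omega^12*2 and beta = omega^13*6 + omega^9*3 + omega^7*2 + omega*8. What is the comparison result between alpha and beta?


Compare term by term from highest exponent:
alpha = omega^12*2
beta = omega^13*6 + omega^9*3 + omega^7*2 + omega*8
Term 1: alpha has omega^12*2, beta has omega^13*6
Term 2: alpha has omega^0*0, beta has omega^9*3
Term 3: alpha has omega^0*0, beta has omega^7*2
Term 4: alpha has omega^0*0, beta has omega^1*8
Result: alpha < beta

alpha < beta


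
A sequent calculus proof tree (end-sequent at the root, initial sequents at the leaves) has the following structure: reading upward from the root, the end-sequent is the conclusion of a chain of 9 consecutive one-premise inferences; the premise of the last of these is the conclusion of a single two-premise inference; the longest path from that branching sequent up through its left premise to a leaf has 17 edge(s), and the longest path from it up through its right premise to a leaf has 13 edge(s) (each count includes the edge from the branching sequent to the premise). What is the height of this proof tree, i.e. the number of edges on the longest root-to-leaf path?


Longest path through the left premise: 17 edges (measured from the branching sequent)
Longest path through the right premise: 13 edges
Height of the subtree rooted at the branching sequent: max(17, 13) = 17
The branching sequent sits 9 edges above the root (the chain of one-premise inferences), so height = 17 + 9 = 26

26


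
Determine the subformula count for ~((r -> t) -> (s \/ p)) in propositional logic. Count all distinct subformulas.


Formula: ~((r -> t) -> (s \/ p))
Subformulas found:
  1. s
  2. r
  3. t
  4. p
  5. (r -> t)
  6. (s \/ p)
  7. ((r -> t) -> (s \/ p))
  8. ~((r -> t) -> (s \/ p))
Total distinct subformulas = 8

8


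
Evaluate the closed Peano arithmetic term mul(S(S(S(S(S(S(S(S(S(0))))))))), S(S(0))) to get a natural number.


mul(S^9(0), S^2(0)):
S^9(0) = 9
S^2(0) = 2
9 * 2 = 18

18


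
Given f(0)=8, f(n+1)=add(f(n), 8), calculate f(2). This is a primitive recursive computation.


f(0) = 8
f(1) = add(f(0), 8) = add(8, 8) = 16
f(2) = add(f(1), 8) = add(16, 8) = 24


24


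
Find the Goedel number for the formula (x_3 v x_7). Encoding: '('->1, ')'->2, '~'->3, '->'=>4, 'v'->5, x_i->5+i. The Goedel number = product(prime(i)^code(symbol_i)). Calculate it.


Formula: (x_3 v x_7)
Symbol codes: [1, 8, 5, 12, 2]
Primes: [2, 3, 5, 7, 11]
p_1^1 = 2^1 = 2
p_2^8 = 3^8 = 6561
p_3^5 = 5^5 = 3125
p_4^12 = 7^12 = 13841287201
p_5^2 = 11^2 = 121
Product = 68677093277606756250

68677093277606756250


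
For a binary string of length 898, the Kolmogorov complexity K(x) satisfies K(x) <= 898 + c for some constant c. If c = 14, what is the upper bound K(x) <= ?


K(x) <= |x| + c = 898 + 14 = 912

912


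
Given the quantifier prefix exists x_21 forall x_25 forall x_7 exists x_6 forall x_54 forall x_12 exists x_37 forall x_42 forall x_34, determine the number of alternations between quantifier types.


Walk the prefix and count type changes:
  position 1: exists -> forall <-- alternation
  position 2: forall -> forall
  position 3: forall -> exists <-- alternation
  position 4: exists -> forall <-- alternation
  position 5: forall -> forall
  position 6: forall -> exists <-- alternation
  position 7: exists -> forall <-- alternation
  position 8: forall -> forall
Total alternations = 5

5


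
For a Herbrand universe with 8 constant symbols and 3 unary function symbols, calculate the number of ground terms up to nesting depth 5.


Herbrand terms by depth:
Depth 0: 8 constants
Depth 1: 24 new terms (running total: 32)
Depth 2: 72 new terms (running total: 104)
Depth 3: 216 new terms (running total: 320)
Depth 4: 648 new terms (running total: 968)
Depth 5: 1944 new terms (running total: 2912)
Total distinct ground terms = 2912

2912


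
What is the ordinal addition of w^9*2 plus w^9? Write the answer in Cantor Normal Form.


Ordinal addition w^9*2 + w^9:
Both terms have the same exponent 9.
w^e*c + w^e*d = w^e*(c+d).
Result = w^9*(2+1) = w^9*3

w^9*3


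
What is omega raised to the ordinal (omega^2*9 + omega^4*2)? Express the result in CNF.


omega^(omega^2*9 + omega^4*2):
In ordinal addition a term is absorbed by a following term of strictly larger exponent: 2 < 4, so omega^2*9 + omega^4*2 = omega^4*2.
omega raised to a CNF ordinal is a single CNF term: Result = omega^(omega^4*2)

omega^(omega^4*2)


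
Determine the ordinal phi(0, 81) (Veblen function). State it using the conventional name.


phi(0, 81):
phi(0, beta) = omega^beta by definition.
phi(0, 81) = omega^81

omega^81


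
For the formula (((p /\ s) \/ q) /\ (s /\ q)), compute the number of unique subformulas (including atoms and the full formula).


Formula: (((p /\ s) \/ q) /\ (s /\ q))
Subformulas found:
  1. q
  2. s
  3. p
  4. (p /\ s)
  5. (s /\ q)
  6. ((p /\ s) \/ q)
  7. (((p /\ s) \/ q) /\ (s /\ q))
Total distinct subformulas = 7

7


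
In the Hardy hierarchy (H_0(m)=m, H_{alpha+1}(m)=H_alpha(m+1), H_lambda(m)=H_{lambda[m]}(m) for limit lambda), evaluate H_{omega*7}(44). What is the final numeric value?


H_{omega*7}(44):
For the Hardy hierarchy, H_{omega*k}(n) = 2^k * n.
2^7 = 128.
128 * 44 = 5632

5632


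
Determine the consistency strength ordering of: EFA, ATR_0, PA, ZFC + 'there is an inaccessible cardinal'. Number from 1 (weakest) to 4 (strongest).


Ordering by consistency strength:
1. EFA
2. PA
3. ATR_0
4. ZFC + 'there is an inaccessible cardinal'


EFA=1, ATR_0=3, PA=2, ZFC + 'there is an inaccessible cardinal'=4


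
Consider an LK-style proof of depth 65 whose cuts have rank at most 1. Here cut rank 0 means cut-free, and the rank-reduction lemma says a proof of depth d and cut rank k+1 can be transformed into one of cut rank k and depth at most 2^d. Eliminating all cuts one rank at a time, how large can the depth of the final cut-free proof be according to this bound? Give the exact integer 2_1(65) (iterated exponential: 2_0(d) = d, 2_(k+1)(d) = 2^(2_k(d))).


Each rank reduction sends depth d to at most 2^d; cut rank r needs r reductions.
2_0(65) = 65
2_1(65) = 2^65 = 36893488147419103232
Cut-free depth bound = 36893488147419103232

36893488147419103232


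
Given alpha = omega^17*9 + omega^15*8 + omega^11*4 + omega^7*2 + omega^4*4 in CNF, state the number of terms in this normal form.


CNF: omega^17*9 + omega^15*8 + omega^11*4 + omega^7*2 + omega^4*4
Count the summands separated by '+':
  term 1: omega^17*9
  term 2: omega^15*8
  term 3: omega^11*4
  term 4: omega^7*2
  term 5: omega^4*4
Total terms = 5

5


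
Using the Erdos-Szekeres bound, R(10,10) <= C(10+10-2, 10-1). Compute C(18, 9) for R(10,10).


R(10,10) <= C(10+10-2, 10-1) = C(18, 9)
C(18, 9) = 18! / (9! * 9!)
= 48620

48620


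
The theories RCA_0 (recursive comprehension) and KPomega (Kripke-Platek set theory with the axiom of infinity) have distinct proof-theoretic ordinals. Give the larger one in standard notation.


Proof-theoretic ordinal of RCA_0 (recursive comprehension): omega^omega
Proof-theoretic ordinal of KPomega (Kripke-Platek set theory with the axiom of infinity): psi_0(epsilon_{Omega+1})
Comparing: omega^omega < psi_0(epsilon_{Omega+1}).
The larger ordinal is psi_0(epsilon_{Omega+1}) (from KPomega (Kripke-Platek set theory with the axiom of infinity)).

psi_0(epsilon_{Omega+1})


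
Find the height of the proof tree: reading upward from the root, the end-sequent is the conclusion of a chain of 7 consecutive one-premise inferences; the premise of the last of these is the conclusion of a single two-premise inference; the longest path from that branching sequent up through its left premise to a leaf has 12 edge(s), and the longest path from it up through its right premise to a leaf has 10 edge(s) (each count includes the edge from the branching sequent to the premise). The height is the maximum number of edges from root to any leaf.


Longest path through the left premise: 12 edges (measured from the branching sequent)
Longest path through the right premise: 10 edges
Height of the subtree rooted at the branching sequent: max(12, 10) = 12
The branching sequent sits 7 edges above the root (the chain of one-premise inferences), so height = 12 + 7 = 19

19


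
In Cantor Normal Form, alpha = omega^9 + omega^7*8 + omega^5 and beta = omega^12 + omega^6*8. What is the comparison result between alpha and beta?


Compare term by term from highest exponent:
alpha = omega^9 + omega^7*8 + omega^5
beta = omega^12 + omega^6*8
Term 1: alpha has omega^9*1, beta has omega^12*1
Term 2: alpha has omega^7*8, beta has omega^6*8
Term 3: alpha has omega^5*1, beta has omega^0*0
Result: alpha < beta

alpha < beta


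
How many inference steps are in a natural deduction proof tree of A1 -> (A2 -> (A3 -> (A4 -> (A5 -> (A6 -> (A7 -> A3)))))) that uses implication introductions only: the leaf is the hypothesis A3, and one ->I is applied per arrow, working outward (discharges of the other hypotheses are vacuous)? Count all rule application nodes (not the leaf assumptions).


The formula has 7 arrows (->); its innermost consequent A3 is one of the antecedents,
so the proof starts from the hypothesis leaf A3 (not a rule application) and closes one arrow per ->I.
Building A1 -> (A2 -> (A3 -> (A4 -> (A5 -> (A6 -> (A7 -> A3)))))) therefore takes 7 nested implication introductions.
Total inference nodes = 7

7


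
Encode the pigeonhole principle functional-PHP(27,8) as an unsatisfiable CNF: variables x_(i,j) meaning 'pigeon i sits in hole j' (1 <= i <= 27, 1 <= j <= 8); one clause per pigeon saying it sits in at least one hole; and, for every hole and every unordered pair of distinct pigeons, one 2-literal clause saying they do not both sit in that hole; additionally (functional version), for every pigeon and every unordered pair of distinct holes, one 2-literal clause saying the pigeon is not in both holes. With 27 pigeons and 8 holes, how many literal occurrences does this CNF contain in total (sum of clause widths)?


functional-PHP(27,8): 27 pigeons, 8 holes, 27*8 = 216 variables.
- pigeon clauses: one per pigeon -> 27 clauses of width 8 -> 216 literals
- hole clauses: 8 holes * C(27,2) = 8 * 351 -> 2808 clauses of width 2 -> 5616 literals
- functional clauses: 27 pigeons * C(8,2) = 27 * 28 -> 756 clauses of width 2 -> 1512 literals
Total literal occurrences = 216 + 5616 + 1512 = 7344

7344


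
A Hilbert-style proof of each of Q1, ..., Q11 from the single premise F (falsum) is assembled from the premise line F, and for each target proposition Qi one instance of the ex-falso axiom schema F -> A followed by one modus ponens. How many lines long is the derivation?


Ex falso, line by line:
- 1 premise line (F)
- 11 targets, each needing 1 axiom instance (F -> Qi) + 1 MP = 2 lines: 2 * 11 = 22
Total = 1 + 22 = 23 lines.

23


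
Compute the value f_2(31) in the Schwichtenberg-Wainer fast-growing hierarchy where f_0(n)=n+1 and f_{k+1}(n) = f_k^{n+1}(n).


f_2(31) = f_1^32(31)
f_1(m) = 2m + 1.
Iterating: f_1^k(n) = 2^k*(n+1) - 1.
f_2(31) = 2^32*(31+1) - 1 = 4294967296*32 - 1 = 137438953471

137438953471


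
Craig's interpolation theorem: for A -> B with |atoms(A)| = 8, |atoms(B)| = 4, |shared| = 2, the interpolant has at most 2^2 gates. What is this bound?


Shared atoms = 2
Craig interpolant size bound = 2^2
= 4

4


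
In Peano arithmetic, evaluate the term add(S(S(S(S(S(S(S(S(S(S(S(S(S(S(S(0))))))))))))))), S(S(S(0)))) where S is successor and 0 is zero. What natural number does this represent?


add(S^15(0), S^3(0)):
S^15(0) = 15
S^3(0) = 3
15 + 3 = 18

18


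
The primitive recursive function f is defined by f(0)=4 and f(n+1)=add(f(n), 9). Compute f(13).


f(0) = 4
f(1) = add(f(0), 9) = add(4, 9) = 13
f(2) = add(f(1), 9) = add(13, 9) = 22
f(3) = add(f(2), 9) = add(22, 9) = 31
f(4) = add(f(3), 9) = add(31, 9) = 40
f(5) = add(f(4), 9) = add(40, 9) = 49
f(6) = add(f(5), 9) = add(49, 9) = 58
f(7) = add(f(6), 9) = add(58, 9) = 67
f(8) = add(f(7), 9) = add(67, 9) = 76
f(9) = add(f(8), 9) = add(76, 9) = 85
f(10) = add(f(9), 9) = add(85, 9) = 94
f(11) = add(f(10), 9) = add(94, 9) = 103
f(12) = add(f(11), 9) = add(103, 9) = 112
f(13) = add(f(12), 9) = add(112, 9) = 121


121


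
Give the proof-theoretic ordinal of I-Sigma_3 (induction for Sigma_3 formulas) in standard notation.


The proof-theoretic ordinal of I-Sigma_3 (induction for Sigma_3 formulas) is a standard result in ordinal analysis.
This ordinal is the supremum of order types of primitive recursive well-orderings
that the theory can prove to be well-ordered.
For I-Sigma_3 (induction for Sigma_3 formulas), the proof-theoretic ordinal is omega^(omega^(omega^omega)).

omega^(omega^(omega^omega))


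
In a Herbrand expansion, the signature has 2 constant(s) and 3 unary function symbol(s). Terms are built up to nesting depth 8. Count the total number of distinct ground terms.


Herbrand terms by depth:
Depth 0: 2 constants
Depth 1: 6 new terms (running total: 8)
Depth 2: 18 new terms (running total: 26)
Depth 3: 54 new terms (running total: 80)
Depth 4: 162 new terms (running total: 242)
Depth 5: 486 new terms (running total: 728)
Depth 6: 1458 new terms (running total: 2186)
Depth 7: 4374 new terms (running total: 6560)
Depth 8: 13122 new terms (running total: 19682)
Total distinct ground terms = 19682

19682


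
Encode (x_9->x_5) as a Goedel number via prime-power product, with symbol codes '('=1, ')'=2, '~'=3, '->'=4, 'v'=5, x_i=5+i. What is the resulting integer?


Formula: (x_9->x_5)
Symbol codes: [1, 14, 4, 10, 2]
Primes: [2, 3, 5, 7, 11]
p_1^1 = 2^1 = 2
p_2^14 = 3^14 = 4782969
p_3^4 = 5^4 = 625
p_4^10 = 7^10 = 282475249
p_5^2 = 11^2 = 121
Product = 204349391834185001250

204349391834185001250


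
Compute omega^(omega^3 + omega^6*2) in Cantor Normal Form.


omega^(omega^3 + omega^6*2):
In ordinal addition a term is absorbed by a following term of strictly larger exponent: 3 < 6, so omega^3 + omega^6*2 = omega^6*2.
omega raised to a CNF ordinal is a single CNF term: Result = omega^(omega^6*2)

omega^(omega^6*2)


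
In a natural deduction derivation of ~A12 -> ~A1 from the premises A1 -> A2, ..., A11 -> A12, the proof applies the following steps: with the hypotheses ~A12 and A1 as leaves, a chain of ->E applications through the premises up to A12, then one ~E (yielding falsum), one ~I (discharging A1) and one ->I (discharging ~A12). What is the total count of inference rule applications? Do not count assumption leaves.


From hypothesis A1, 11 ->E steps along the 11 premises yield A12.
~E with hypothesis ~A12 gives falsum (1 node); ~I discharging A1 gives ~A1 (1 node); ->I discharging ~A12 gives the goal (1 node).
Total = 11 + 3 = 14 inference nodes.

14


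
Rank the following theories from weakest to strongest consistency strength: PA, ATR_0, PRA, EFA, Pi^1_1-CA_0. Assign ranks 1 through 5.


Ordering by consistency strength:
1. EFA
2. PRA
3. PA
4. ATR_0
5. Pi^1_1-CA_0


PA=3, ATR_0=4, PRA=2, EFA=1, Pi^1_1-CA_0=5


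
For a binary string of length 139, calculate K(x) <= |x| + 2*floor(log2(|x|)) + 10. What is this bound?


floor(log2(139)) = 7
2 * 7 = 14
K(x) <= 139 + 14 + 10 = 163

163


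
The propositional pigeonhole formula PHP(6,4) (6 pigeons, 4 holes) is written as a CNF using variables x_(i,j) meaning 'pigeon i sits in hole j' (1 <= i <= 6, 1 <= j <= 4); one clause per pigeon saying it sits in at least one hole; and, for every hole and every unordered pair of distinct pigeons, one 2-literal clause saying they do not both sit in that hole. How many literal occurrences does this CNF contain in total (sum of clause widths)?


PHP(6,4): 6 pigeons, 4 holes, 6*4 = 24 variables.
- pigeon clauses: one per pigeon -> 6 clauses of width 4 -> 24 literals
- hole clauses: 4 holes * C(6,2) = 4 * 15 -> 60 clauses of width 2 -> 120 literals
Total literal occurrences = 24 + 120 = 144

144


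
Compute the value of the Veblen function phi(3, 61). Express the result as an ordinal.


phi(3, 61):
phi(3, beta) = eta_beta (the beta-th eta number, fixed point of zeta).
phi(3, 61) = eta_61

eta_61


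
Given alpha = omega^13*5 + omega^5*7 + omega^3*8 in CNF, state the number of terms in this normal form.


CNF: omega^13*5 + omega^5*7 + omega^3*8
Count the summands separated by '+':
  term 1: omega^13*5
  term 2: omega^5*7
  term 3: omega^3*8
Total terms = 3

3


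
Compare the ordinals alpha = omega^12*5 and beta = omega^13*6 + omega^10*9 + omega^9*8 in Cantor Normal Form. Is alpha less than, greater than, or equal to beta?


Compare term by term from highest exponent:
alpha = omega^12*5
beta = omega^13*6 + omega^10*9 + omega^9*8
Term 1: alpha has omega^12*5, beta has omega^13*6
Term 2: alpha has omega^0*0, beta has omega^10*9
Term 3: alpha has omega^0*0, beta has omega^9*8
Result: alpha < beta

alpha < beta


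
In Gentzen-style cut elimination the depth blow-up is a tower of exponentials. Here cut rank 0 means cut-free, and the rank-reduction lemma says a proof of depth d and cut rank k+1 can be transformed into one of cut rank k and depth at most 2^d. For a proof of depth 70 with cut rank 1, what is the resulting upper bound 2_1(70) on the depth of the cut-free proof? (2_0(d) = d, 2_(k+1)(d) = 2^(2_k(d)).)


Each rank reduction sends depth d to at most 2^d; cut rank r needs r reductions.
2_0(70) = 70
2_1(70) = 2^70 = 1180591620717411303424
Cut-free depth bound = 1180591620717411303424

1180591620717411303424


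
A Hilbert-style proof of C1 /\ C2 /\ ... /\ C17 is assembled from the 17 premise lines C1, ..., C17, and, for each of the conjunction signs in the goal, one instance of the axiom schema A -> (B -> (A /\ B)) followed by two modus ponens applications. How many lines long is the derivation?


Conjoining 17 premises:
- 17 premise lines
- the goal has 16 conjunction signs; each costs 1 axiom instance + 2 MP = 3 lines: 3 * 16 = 48
Total = 17 + 48 = 65 lines.

65


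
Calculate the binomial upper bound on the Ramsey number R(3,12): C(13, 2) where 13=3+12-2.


R(3,12) <= C(3+12-2, 3-1) = C(13, 2)
C(13, 2) = 13! / (2! * 11!)
= 78

78


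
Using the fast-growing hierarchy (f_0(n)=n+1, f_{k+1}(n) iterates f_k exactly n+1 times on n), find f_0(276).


f_0(276) = 276 + 1 = 277

277


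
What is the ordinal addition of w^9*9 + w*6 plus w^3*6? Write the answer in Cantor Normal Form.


Ordinal addition (w^9*9 + w*6) + w^3*6:
alpha's leading term has exponent 9 > beta's exponent 3, so it survives.
alpha's tail term has exponent 1 < beta's exponent 3, so it is absorbed by beta.
In ordinal addition, any term followed by a strictly larger-exponent term is absorbed.
Result = w^9*9 + w^3*6

w^9*9 + w^3*6


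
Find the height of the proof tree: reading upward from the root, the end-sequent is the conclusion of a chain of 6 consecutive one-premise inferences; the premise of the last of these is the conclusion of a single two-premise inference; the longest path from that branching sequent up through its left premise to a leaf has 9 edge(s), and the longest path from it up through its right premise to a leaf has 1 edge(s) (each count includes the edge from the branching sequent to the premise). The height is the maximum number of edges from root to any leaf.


Longest path through the left premise: 9 edges (measured from the branching sequent)
Longest path through the right premise: 1 edges
Height of the subtree rooted at the branching sequent: max(9, 1) = 9
The branching sequent sits 6 edges above the root (the chain of one-premise inferences), so height = 9 + 6 = 15

15


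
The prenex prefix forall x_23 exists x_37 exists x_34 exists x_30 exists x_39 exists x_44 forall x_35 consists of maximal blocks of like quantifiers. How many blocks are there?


Alternations = 2.
Blocks = alternations + 1 = 3

3


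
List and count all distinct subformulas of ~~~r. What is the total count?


Formula: ~~~r
Subformulas found:
  1. r
  2. ~r
  3. ~~r
  4. ~~~r
Total distinct subformulas = 4

4


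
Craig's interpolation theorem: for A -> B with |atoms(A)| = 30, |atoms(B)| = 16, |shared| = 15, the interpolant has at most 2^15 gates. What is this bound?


Shared atoms = 15
Craig interpolant size bound = 2^15
= 32768

32768


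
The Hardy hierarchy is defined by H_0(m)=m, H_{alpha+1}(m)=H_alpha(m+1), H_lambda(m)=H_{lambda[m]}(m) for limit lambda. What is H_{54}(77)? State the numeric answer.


H_54(77):
For finite ordinals k, H_k(n) = n + k (each successor step adds 1).
H_54(77) = 77 + 54 = 131

131


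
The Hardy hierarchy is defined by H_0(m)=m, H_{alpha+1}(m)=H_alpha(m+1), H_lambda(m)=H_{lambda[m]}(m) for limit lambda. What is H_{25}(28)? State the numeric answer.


H_25(28):
For finite ordinals k, H_k(n) = n + k (each successor step adds 1).
H_25(28) = 28 + 25 = 53

53


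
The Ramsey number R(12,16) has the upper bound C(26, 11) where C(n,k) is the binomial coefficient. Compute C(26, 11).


R(12,16) <= C(12+16-2, 12-1) = C(26, 11)
C(26, 11) = 26! / (11! * 15!)
= 7726160

7726160


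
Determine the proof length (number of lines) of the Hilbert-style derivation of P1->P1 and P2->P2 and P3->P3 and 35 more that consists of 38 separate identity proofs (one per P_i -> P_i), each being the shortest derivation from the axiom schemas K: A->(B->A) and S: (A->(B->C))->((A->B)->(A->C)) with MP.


The shortest proof of A->A from K and S in the Hilbert calculus has exactly 5 lines:
(1) K instance A->((A->A)->A), (2) S instance, (3) MP on 1,2, (4) K instance A->(A->A), (5) MP on 3,4.
For 38 independent identities: 38 * 5 = 190 lines total.

190


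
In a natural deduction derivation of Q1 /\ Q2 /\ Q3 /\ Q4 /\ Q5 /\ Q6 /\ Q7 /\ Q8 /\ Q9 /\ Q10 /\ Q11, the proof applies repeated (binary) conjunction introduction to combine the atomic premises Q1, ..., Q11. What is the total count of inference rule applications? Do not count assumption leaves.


The target conjunction has 11 conjuncts, i.e. 10 binary /\ connectives.
Each conjunction-intro joins two pieces, so 11 atoms require 11-1 = 10 applications.
Total inference nodes = 10

10


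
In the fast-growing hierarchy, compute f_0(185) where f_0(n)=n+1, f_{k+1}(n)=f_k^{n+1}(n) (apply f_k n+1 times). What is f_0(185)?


f_0(185) = 185 + 1 = 186

186


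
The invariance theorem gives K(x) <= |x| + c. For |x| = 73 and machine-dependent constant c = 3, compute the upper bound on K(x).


K(x) <= |x| + c = 73 + 3 = 76

76


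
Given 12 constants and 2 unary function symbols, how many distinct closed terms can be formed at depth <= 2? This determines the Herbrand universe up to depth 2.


Herbrand terms by depth:
Depth 0: 12 constants
Depth 1: 24 new terms (running total: 36)
Depth 2: 48 new terms (running total: 84)
Total distinct ground terms = 84

84


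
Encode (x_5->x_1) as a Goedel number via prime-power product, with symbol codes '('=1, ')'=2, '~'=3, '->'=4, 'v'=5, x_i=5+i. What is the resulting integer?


Formula: (x_5->x_1)
Symbol codes: [1, 10, 4, 6, 2]
Primes: [2, 3, 5, 7, 11]
p_1^1 = 2^1 = 2
p_2^10 = 3^10 = 59049
p_3^4 = 5^4 = 625
p_4^6 = 7^6 = 117649
p_5^2 = 11^2 = 121
Product = 1050742189901250

1050742189901250


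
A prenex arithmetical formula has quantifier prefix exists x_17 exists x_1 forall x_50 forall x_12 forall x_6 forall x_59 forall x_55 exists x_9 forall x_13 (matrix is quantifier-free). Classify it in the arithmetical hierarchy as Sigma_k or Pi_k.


Leading quantifier is exists, so the class is Sigma.
Number of quantifier blocks = alternations + 1 = 3 + 1 = 4.
Classification: Sigma_4

Sigma_4


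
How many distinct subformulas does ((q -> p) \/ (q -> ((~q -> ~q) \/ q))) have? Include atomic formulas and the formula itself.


Formula: ((q -> p) \/ (q -> ((~q -> ~q) \/ q)))
Subformulas found:
  1. q
  2. p
  3. ~q
  4. (q -> p)
  5. (~q -> ~q)
  6. ((~q -> ~q) \/ q)
  7. (q -> ((~q -> ~q) \/ q))
  8. ((q -> p) \/ (q -> ((~q -> ~q) \/ q)))
Total distinct subformulas = 8

8


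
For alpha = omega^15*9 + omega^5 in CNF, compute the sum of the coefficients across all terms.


CNF: omega^15*9 + omega^5
Coefficients: 9 + 1 = 10

10


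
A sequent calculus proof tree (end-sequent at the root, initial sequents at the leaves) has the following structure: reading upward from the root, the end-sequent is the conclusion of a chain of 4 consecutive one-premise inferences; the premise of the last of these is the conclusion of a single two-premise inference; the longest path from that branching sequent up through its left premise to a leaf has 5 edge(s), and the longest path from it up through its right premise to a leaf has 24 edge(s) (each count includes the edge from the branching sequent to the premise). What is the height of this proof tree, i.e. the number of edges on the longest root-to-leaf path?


Longest path through the left premise: 5 edges (measured from the branching sequent)
Longest path through the right premise: 24 edges
Height of the subtree rooted at the branching sequent: max(5, 24) = 24
The branching sequent sits 4 edges above the root (the chain of one-premise inferences), so height = 24 + 4 = 28

28


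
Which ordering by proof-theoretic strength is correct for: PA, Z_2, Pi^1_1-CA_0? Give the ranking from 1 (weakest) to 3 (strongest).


Ordering by consistency strength:
1. PA
2. Pi^1_1-CA_0
3. Z_2


PA=1, Z_2=3, Pi^1_1-CA_0=2


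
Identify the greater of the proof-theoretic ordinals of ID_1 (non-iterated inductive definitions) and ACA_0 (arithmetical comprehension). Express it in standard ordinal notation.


Proof-theoretic ordinal of ID_1 (non-iterated inductive definitions): psi_0(epsilon_{Omega+1})
Proof-theoretic ordinal of ACA_0 (arithmetical comprehension): epsilon_0
Comparing: epsilon_0 < psi_0(epsilon_{Omega+1}).
The larger ordinal is psi_0(epsilon_{Omega+1}) (from ID_1 (non-iterated inductive definitions)).

psi_0(epsilon_{Omega+1})


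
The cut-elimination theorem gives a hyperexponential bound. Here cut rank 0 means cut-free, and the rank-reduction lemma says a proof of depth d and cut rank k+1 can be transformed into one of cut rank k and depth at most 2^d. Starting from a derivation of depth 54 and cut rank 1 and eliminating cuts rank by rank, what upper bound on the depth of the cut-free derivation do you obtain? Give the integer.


Each rank reduction sends depth d to at most 2^d; cut rank r needs r reductions.
2_0(54) = 54
2_1(54) = 2^54 = 18014398509481984
Cut-free depth bound = 18014398509481984

18014398509481984


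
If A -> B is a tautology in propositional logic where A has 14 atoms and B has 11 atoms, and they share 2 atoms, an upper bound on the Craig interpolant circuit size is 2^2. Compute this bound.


Shared atoms = 2
Craig interpolant size bound = 2^2
= 4

4


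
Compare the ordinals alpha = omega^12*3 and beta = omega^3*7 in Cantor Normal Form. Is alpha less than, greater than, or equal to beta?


Compare term by term from highest exponent:
alpha = omega^12*3
beta = omega^3*7
Term 1: alpha has omega^12*3, beta has omega^3*7
Result: alpha > beta

alpha > beta


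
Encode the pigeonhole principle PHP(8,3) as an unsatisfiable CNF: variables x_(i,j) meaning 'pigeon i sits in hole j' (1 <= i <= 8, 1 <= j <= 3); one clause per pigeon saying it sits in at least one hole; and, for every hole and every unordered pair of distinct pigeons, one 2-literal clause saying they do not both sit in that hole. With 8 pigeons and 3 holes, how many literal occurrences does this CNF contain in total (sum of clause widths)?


PHP(8,3): 8 pigeons, 3 holes, 8*3 = 24 variables.
- pigeon clauses: one per pigeon -> 8 clauses of width 3 -> 24 literals
- hole clauses: 3 holes * C(8,2) = 3 * 28 -> 84 clauses of width 2 -> 168 literals
Total literal occurrences = 24 + 168 = 192

192


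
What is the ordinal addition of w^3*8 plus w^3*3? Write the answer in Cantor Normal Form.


Ordinal addition w^3*8 + w^3*3:
Both terms have the same exponent 3.
w^e*c + w^e*d = w^e*(c+d).
Result = w^3*(8+3) = w^3*11

w^3*11


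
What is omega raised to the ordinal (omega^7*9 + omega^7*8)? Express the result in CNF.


omega^(omega^7*9 + omega^7*8):
Both terms of the exponent have the same exponent 7, so they merge: omega^7*9 + omega^7*8 = omega^7*(9+8) = omega^7*17.
omega raised to a CNF ordinal is a single CNF term: Result = omega^(omega^7*17)

omega^(omega^7*17)
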